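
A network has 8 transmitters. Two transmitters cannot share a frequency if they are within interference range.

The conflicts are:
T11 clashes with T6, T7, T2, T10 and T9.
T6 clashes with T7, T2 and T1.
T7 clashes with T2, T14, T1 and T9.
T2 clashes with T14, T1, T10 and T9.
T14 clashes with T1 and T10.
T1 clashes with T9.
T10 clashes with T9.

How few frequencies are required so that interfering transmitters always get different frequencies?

T11, T2, T10, T9 are mutually in conflict, so at least 4 frequencies are needed.
4 frequencies suffice: T11=3, T6=4, T7=2, T2=1, T14=4, T1=3, T10=2, T9=4. Each listed conflict is separated.

4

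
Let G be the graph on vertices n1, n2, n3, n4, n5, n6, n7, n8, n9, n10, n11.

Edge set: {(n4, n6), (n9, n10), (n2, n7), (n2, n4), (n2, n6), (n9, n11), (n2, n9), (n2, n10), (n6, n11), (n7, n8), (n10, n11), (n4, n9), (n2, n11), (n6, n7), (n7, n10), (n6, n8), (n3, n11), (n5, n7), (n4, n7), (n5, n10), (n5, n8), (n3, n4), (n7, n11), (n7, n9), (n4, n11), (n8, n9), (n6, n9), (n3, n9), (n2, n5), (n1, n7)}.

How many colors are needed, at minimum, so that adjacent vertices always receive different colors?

n2, n4, n6, n7, n9, n11 are mutually adjacent (a clique of size 6), so at least 6 colors are needed.
6 colors suffice: color 1 → {n3, n7}; color 2 → {n1, n5, n9}; color 3 → {n8, n11}; color 4 → {n2}; color 5 → {n4, n10}; color 6 → {n6}. No two adjacent vertices share a color.

6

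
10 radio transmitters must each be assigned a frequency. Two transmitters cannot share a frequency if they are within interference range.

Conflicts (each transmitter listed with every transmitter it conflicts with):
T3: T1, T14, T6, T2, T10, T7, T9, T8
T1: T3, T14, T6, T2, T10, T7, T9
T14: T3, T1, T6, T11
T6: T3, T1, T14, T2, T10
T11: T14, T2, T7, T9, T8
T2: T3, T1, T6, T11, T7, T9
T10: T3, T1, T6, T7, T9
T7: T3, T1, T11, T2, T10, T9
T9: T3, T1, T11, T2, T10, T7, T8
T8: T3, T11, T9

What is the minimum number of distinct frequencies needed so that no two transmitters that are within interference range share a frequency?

5

T3, T1, T10, T7, T9 all conflict with each other, so at least 5 frequencies are needed.
5 frequencies suffice: frequency 1 → {T3, T11}; frequency 2 → {T6, T9}; frequency 3 → {T1, T8}; frequency 4 → {T14, T7}; frequency 5 → {T2, T10}. No two conflicting transmitters share a frequency.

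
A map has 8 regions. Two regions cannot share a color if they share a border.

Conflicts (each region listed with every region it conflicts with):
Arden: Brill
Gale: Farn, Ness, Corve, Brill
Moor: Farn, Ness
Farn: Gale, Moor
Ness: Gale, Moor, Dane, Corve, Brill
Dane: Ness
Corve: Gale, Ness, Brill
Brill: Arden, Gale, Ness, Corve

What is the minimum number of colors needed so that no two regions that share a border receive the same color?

Gale, Ness, Corve, Brill all conflict with each other, so at least 4 colors are needed.
One proper 4-coloring: Arden=1, Gale=3, Moor=2, Farn=1, Ness=1, Dane=2, Corve=4, Brill=2. No two conflicting regions share a color.

4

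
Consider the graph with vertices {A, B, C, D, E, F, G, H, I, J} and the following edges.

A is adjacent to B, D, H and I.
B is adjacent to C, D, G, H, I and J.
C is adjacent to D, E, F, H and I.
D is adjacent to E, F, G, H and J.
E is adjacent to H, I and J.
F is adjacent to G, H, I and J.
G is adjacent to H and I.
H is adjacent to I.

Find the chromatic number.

4

C, E, H, I are pairwise adjacent (a clique of size 4), so at least 4 colors are needed.
4 colors suffice: A=4, B=3, C=4, D=1, E=3, F=3, G=4, H=2, I=1, J=2. Every edge joins two different colors.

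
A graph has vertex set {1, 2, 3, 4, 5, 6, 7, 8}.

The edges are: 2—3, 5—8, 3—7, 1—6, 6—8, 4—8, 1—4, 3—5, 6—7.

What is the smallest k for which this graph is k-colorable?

The cycle 3-5-8-6-7-3 has odd length 5, so it cannot be 2-colored; at least 3 colors are needed.
One proper 3-coloring: 1=red, 2=blue, 3=red, 4=blue, 5=blue, 6=blue, 7=green, 8=red. Each edge has distinct colors on its endpoints.

3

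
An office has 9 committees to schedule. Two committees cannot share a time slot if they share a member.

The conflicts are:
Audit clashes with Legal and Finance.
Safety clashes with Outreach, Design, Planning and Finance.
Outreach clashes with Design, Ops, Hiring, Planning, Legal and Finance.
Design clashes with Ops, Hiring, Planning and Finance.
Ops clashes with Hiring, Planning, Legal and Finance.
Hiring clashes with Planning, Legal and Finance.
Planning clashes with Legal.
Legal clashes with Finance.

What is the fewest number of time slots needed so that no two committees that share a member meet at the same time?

Outreach, Design, Ops, Hiring, Finance pairwise conflict, so at least 5 time slots are needed.
5 time slots suffice: Audit=2, Safety=3, Outreach=2, Design=4, Ops=3, Hiring=5, Planning=1, Legal=4, Finance=1. No two conflicting committees share a time slot.

5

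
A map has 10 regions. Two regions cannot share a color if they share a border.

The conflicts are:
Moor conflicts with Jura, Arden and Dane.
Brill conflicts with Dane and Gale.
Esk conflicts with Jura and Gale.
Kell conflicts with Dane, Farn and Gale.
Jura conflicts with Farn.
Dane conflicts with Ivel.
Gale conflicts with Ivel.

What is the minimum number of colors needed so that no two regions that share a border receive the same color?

3

The cycle Jura-Moor-Dane-Kell-Farn-Jura has odd length 5, so it cannot be 2-colored; at least 3 colors are needed.
One proper 3-coloring: Moor=2, Brill=2, Esk=2, Kell=2, Jura=1, Arden=1, Dane=1, Farn=3, Gale=1, Ivel=2. No two conflicting regions share a color.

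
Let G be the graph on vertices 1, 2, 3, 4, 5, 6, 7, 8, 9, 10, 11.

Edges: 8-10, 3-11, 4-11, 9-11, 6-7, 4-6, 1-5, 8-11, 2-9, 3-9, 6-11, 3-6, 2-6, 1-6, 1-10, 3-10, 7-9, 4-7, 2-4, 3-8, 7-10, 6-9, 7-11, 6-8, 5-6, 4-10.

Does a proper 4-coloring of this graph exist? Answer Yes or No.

The chromatic number is 4. 3, 6, 8, 11 are mutually adjacent (a clique of size 4), so at least 4 colors are needed.
4 colors suffice: color a → {6, 10}; color b → {1, 2, 11}; color c → {3, 5, 7}; color d → {4, 8, 9}.
That is already a proper 4-coloring.

Yes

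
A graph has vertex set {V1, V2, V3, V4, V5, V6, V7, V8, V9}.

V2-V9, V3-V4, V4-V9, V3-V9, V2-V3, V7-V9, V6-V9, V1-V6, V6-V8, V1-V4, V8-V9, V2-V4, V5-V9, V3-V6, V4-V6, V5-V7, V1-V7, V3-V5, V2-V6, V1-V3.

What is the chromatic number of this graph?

V2, V3, V4, V6, V9 form a clique, so at least 5 colors are needed.
A valid assignment using 5 colors: V1=1, V2=5, V3=2, V4=4, V5=3, V6=3, V7=2, V8=2, V9=1. Each edge has distinct colors on its endpoints.

5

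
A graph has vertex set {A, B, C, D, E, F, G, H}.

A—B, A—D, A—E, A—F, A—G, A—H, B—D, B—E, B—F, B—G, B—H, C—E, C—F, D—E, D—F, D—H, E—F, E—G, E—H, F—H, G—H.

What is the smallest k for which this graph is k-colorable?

A, B, D, E, F, H are mutually adjacent (a clique of size 6), so at least 6 colors are needed.
6 colors suffice: color 1 → {E}; color 2 → {B, C}; color 3 → {H}; color 4 → {A}; color 5 → {F, G}; color 6 → {D}. No two adjacent vertices share a color.

6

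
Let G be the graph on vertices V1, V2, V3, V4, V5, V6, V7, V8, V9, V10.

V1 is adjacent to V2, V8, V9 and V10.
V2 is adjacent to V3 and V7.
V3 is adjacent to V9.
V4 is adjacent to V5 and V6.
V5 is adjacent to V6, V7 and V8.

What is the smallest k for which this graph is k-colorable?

3

V4, V5, V6 are pairwise adjacent, so at least 3 colors are needed.
3 colors suffice: color 1 → {V1, V3, V5}; color 2 → {V2, V4, V8, V9, V10}; color 3 → {V6, V7}. Each edge has distinct colors on its endpoints.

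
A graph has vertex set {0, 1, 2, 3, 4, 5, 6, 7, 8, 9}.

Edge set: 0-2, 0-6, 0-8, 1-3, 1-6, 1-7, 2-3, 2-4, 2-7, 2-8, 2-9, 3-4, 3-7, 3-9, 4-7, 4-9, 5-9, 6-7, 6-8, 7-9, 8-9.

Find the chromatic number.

5

2, 3, 4, 7, 9 are pairwise adjacent (a clique of size 5), so at least 5 colors are needed.
5 colors suffice: color red → {6, 9}; color blue → {5, 7, 8}; color green → {1, 2}; color yellow → {0, 3}; color purple → {4}. No two adjacent vertices share a color.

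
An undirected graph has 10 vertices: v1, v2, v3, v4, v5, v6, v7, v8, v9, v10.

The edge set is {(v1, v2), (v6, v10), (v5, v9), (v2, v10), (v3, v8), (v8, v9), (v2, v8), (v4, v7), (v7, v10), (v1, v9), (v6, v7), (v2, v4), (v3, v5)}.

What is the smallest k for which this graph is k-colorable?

3

v6, v7, v10 form a triangle, so at least 3 colors are needed.
3 colors suffice: color 1 → {v2, v3, v7, v9}; color 2 → {v1, v4, v5, v8, v10}; color 3 → {v6}. Each edge has distinct colors on its endpoints.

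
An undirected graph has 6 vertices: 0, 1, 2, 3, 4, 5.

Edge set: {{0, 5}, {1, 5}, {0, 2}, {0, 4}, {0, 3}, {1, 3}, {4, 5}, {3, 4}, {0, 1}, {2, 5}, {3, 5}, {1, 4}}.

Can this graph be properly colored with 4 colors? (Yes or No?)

No

0, 1, 3, 4, 5 are pairwise adjacent (a clique of size 5), so at least 5 colors are needed.
So 4 colors are not enough.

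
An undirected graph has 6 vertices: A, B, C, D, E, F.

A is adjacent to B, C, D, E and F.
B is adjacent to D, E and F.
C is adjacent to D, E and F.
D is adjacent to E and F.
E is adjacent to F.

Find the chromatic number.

5

A, B, D, E, F are mutually adjacent (a clique of size 5), so at least 5 colors are needed.
5 colors suffice: A=3, B=5, C=5, D=1, E=4, F=2. No two adjacent vertices share a color.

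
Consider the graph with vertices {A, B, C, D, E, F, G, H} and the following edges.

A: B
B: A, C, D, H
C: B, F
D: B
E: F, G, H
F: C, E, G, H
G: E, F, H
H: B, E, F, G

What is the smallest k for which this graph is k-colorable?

E, F, G, H form a clique, so at least 4 colors are needed.
4 colors suffice: A=blue, B=red, C=blue, D=blue, E=green, F=red, G=yellow, H=blue. No two adjacent vertices share a color.

4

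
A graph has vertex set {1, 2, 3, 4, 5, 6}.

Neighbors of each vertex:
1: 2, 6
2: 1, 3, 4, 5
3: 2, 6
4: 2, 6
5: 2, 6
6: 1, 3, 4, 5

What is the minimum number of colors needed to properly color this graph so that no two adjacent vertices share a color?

2

2 and 3 are adjacent, so at least 2 colors are needed.
2 colors suffice: color red → {2, 6}; color blue → {1, 3, 4, 5}. Every edge joins two different colors.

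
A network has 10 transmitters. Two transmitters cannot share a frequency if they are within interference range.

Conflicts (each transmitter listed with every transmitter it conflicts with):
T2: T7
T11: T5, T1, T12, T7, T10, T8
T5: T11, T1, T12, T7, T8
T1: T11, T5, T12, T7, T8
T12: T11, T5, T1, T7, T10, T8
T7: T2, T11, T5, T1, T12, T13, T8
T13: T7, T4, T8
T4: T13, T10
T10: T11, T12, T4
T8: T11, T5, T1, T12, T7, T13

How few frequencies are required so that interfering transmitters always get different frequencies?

6

T11, T5, T1, T12, T7, T8 are mutually in conflict, so at least 6 frequencies are needed.
6 frequencies suffice: T2=2, T11=3, T5=6, T1=5, T12=2, T7=1, T13=2, T4=3, T10=1, T8=4. Every pair that conflicts lands in different frequencies.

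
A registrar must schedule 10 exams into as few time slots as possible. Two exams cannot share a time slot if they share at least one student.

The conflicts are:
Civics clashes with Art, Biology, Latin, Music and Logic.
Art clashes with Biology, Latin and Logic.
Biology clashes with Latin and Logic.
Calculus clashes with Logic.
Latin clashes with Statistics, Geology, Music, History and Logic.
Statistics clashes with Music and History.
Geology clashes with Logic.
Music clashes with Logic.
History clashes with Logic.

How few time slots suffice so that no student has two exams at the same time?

Civics, Art, Biology, Latin, Logic pairwise conflict, so at least 5 time slots are needed.
Using 5 time slots: Civics=3, Art=4, Biology=5, Calculus=2, Latin=2, Statistics=1, Geology=3, Music=4, History=3, Logic=1. Each listed conflict is separated.

5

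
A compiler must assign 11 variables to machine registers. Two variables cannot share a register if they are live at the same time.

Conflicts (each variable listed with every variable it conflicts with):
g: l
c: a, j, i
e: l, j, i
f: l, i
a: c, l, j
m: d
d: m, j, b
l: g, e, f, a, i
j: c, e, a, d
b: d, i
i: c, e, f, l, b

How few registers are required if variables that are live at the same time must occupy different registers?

c, a, j are mutually in conflict, so at least 3 registers are needed.
Using 3 registers: g=1, c=2, e=3, f=3, a=3, m=1, d=2, l=2, j=1, b=3, i=1. Every pair that conflicts lands in different registers.

3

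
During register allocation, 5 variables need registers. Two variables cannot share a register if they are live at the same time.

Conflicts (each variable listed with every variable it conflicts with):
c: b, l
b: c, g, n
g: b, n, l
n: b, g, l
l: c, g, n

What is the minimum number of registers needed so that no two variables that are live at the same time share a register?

b, g, n pairwise conflict, so at least 3 registers are needed.
Using 3 registers: c=2, b=1, g=3, n=2, l=1. No two conflicting variables share a register.

3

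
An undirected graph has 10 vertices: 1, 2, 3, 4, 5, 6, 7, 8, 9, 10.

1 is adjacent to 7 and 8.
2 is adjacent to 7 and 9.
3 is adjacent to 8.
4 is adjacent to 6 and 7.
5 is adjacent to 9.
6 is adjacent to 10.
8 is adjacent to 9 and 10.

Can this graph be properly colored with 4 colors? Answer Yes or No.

The chromatic number is 3. The cycle 2-9-8-1-7-2 has odd length 5, so it cannot be 2-colored; at least 3 colors are needed.
A valid assignment using 3 colors: 1=b, 2=c, 3=b, 4=b, 5=a, 6=a, 7=a, 8=a, 9=b, 10=b.
Since 4 ≥ 3, a proper 4-coloring certainly exists.

Yes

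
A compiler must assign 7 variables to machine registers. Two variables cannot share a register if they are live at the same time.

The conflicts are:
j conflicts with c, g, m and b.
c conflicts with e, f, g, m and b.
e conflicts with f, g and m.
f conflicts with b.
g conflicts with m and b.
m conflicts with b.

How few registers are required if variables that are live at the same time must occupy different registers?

j, c, g, m, b all conflict with each other, so at least 5 registers are needed.
5 registers suffice: register 1 → {c}; register 2 → {e, b}; register 3 → {f, g}; register 4 → {m}; register 5 → {j}. Each listed conflict is separated.

5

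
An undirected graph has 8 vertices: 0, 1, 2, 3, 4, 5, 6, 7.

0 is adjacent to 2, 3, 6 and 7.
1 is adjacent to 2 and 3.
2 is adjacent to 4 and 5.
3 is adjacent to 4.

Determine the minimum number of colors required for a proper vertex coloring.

2

1 and 3 are adjacent, so at least 2 colors are needed.
A valid assignment using 2 colors: 0=a, 1=a, 2=b, 3=b, 4=a, 5=a, 6=b, 7=b. Every edge joins two different colors.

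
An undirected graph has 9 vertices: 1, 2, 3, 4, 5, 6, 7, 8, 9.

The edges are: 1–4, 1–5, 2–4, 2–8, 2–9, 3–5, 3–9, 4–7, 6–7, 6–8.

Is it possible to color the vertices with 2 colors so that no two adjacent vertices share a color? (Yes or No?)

No

The cycle 6-8-2-4-7-6 has odd length 5, so it cannot be 2-colored; at least 3 colors are needed.
So 2 colors are not enough.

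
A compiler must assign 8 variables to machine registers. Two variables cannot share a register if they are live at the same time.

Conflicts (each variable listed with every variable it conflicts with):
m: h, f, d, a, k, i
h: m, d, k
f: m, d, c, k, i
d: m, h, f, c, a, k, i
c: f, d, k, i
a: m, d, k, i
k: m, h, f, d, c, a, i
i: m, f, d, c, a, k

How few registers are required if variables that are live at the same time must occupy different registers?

f, d, c, k, i are mutually in conflict, so at least 5 registers are needed.
Using 5 registers: m=4, h=3, f=5, d=1, c=4, a=5, k=2, i=3. No two conflicting variables share a register.

5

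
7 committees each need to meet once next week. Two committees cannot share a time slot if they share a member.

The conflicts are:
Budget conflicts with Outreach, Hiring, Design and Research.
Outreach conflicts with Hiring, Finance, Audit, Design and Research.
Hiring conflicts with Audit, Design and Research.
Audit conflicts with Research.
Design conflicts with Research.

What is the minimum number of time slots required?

5

Budget, Outreach, Hiring, Design, Research pairwise conflict, so at least 5 time slots are needed.
A valid assignment using 5 time slots: Budget=4, Outreach=1, Hiring=2, Finance=2, Audit=4, Design=5, Research=3. No two conflicting committees share a time slot.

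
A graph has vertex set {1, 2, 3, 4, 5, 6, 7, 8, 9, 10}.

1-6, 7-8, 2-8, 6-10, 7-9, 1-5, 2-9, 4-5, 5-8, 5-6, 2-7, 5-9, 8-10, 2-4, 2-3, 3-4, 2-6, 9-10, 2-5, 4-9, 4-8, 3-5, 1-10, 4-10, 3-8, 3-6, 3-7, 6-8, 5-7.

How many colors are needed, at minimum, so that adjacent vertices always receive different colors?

5

2, 3, 5, 7, 8 form a clique, so at least 5 colors are needed.
5 colors suffice: color a → {5, 10}; color b → {1, 2}; color c → {8, 9}; color d → {4, 6, 7}; color e → {3}. Every edge joins two different colors.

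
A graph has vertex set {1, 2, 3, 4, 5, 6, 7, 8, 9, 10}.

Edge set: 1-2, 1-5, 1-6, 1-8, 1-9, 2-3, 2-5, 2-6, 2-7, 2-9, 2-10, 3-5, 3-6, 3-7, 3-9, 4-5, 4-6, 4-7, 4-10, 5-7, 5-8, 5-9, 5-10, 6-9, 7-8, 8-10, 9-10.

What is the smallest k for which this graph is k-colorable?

2, 3, 6, 9 are pairwise adjacent (a clique of size 4), so at least 4 colors are needed.
4 colors suffice: 1=yellow, 2=blue, 3=yellow, 4=blue, 5=red, 6=red, 7=green, 8=blue, 9=green, 10=yellow. Each edge has distinct colors on its endpoints.

4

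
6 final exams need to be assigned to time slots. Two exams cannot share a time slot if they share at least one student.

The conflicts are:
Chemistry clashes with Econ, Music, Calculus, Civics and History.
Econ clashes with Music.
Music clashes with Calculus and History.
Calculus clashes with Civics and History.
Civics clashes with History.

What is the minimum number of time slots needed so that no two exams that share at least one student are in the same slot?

4

Chemistry, Music, Calculus, History pairwise conflict, so at least 4 time slots are needed.
Using 4 time slots: Chemistry=1, Econ=3, Music=2, Calculus=3, Civics=2, History=4. No two conflicting exams share a time slot.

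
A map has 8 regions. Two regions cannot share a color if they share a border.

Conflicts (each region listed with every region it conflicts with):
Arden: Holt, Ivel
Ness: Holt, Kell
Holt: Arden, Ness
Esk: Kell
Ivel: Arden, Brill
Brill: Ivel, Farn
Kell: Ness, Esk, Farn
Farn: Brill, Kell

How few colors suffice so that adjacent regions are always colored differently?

The cycle Holt-Ness-Kell-Farn-Brill-Ivel-Arden-Holt has odd length 7, so it cannot be 2-colored; at least 3 colors are needed.
One proper 3-coloring: Arden=1, Ness=2, Holt=3, Esk=2, Ivel=2, Brill=1, Kell=1, Farn=2. Each listed conflict is separated.

3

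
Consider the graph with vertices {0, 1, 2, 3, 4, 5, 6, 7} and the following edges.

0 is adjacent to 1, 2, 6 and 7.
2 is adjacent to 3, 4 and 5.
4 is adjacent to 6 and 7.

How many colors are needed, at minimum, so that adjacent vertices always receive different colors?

0 and 2 are adjacent, so at least 2 colors are needed.
2 colors suffice: color a → {1, 2, 6, 7}; color b → {0, 3, 4, 5}. Every edge joins two different colors.

2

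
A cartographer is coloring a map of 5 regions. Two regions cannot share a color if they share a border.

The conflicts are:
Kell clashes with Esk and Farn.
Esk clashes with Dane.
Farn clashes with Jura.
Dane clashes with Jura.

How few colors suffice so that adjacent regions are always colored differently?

3

The cycle Jura-Farn-Kell-Esk-Dane-Jura has odd length 5, so it cannot be 2-colored; at least 3 colors are needed.
3 colors suffice: color 1 → {Kell, Dane}; color 2 → {Esk, Farn}; color 3 → {Jura}. Each listed conflict is separated.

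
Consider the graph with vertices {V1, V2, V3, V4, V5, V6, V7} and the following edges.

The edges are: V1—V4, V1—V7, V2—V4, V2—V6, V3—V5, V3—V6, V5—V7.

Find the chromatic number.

The cycle V2-V6-V3-V5-V7-V1-V4-V2 has odd length 7, so it cannot be 2-colored; at least 3 colors are needed.
3 colors suffice: color red → {V1, V5, V6}; color blue → {V2, V3, V7}; color green → {V4}. Every edge joins two different colors.

3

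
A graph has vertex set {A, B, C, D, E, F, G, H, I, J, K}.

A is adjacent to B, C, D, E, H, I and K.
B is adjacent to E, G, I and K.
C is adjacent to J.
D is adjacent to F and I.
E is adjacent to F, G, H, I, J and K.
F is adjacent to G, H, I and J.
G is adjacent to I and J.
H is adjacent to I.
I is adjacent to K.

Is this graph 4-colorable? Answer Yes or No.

A, B, E, I, K are mutually adjacent (a clique of size 5), so at least 5 colors are needed.
So 4 colors are not enough.

No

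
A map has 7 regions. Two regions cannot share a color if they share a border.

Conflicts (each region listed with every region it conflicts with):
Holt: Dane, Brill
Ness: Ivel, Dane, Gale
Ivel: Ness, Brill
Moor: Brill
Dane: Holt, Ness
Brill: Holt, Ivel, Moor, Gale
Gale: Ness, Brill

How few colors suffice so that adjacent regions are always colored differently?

3

The cycle Gale-Ness-Dane-Holt-Brill-Gale has odd length 5, so it cannot be 2-colored; at least 3 colors are needed.
One proper 3-coloring: Holt=3, Ness=1, Ivel=2, Moor=2, Dane=2, Brill=1, Gale=2. Every pair that conflicts lands in different colors.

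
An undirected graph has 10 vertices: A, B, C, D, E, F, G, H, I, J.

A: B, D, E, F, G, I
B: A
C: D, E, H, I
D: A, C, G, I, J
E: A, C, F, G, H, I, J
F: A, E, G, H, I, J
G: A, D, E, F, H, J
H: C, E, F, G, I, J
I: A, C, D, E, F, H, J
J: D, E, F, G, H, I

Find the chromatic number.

5

E, F, G, H, J are pairwise adjacent (a clique of size 5), so at least 5 colors are needed.
One proper 5-coloring: A=green, B=red, C=green, D=red, E=red, F=purple, G=blue, H=yellow, I=blue, J=green. Every edge joins two different colors.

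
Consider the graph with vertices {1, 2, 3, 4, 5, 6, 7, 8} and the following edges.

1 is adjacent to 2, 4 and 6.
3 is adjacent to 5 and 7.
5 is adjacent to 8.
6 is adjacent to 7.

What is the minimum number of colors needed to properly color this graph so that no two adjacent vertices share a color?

1 and 4 are adjacent, so at least 2 colors are needed.
2 colors suffice: color red → {1, 5, 7}; color blue → {2, 3, 4, 6, 8}. Every edge joins two different colors.

2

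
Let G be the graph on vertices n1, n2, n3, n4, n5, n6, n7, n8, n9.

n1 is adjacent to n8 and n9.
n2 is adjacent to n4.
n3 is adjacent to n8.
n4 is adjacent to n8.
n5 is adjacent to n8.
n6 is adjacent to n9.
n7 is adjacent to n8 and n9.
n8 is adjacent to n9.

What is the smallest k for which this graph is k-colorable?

n1, n8, n9 are mutually adjacent, so at least 3 colors are needed.
3 colors suffice: color R → {n2, n6, n8}; color B → {n3, n4, n5, n9}; color G → {n1, n7}. Each edge has distinct colors on its endpoints.

3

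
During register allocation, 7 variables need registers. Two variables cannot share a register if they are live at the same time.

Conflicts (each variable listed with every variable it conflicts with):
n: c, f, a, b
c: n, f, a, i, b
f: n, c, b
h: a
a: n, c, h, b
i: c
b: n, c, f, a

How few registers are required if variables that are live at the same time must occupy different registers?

n, c, a, b are mutually in conflict, so at least 4 registers are needed.
4 registers suffice: register 1 → {c, h}; register 2 → {f, a, i}; register 3 → {n}; register 4 → {b}. No two conflicting variables share a register.

4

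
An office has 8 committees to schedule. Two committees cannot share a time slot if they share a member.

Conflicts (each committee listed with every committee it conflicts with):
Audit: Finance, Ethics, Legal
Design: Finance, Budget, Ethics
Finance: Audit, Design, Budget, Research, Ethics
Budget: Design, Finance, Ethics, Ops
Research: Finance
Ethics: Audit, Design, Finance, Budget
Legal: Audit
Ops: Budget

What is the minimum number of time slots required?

4

Design, Finance, Budget, Ethics pairwise conflict, so at least 4 time slots are needed.
4 time slots suffice: time slot 1 → {Finance, Legal, Ops}; time slot 2 → {Research, Ethics}; time slot 3 → {Audit, Budget}; time slot 4 → {Design}. Every pair that conflicts lands in different time slots.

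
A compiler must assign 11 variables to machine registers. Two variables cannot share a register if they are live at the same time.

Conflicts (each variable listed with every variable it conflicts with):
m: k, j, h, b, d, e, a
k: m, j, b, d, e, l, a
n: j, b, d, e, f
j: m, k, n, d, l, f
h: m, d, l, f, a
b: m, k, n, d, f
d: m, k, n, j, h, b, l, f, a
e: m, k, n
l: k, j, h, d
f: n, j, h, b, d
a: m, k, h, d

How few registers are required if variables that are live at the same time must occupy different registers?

4

n, b, d, f are mutually in conflict, so at least 4 registers are needed.
A valid assignment using 4 registers: m=2, k=3, n=3, j=4, h=3, b=4, d=1, e=1, l=2, f=2, a=4. Every pair that conflicts lands in different registers.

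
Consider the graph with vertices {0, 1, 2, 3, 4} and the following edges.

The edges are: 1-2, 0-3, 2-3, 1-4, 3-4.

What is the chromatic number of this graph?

0 and 3 are adjacent, so at least 2 colors are needed.
One proper 2-coloring: 0=b, 1=a, 2=b, 3=a, 4=b. Every edge joins two different colors.

2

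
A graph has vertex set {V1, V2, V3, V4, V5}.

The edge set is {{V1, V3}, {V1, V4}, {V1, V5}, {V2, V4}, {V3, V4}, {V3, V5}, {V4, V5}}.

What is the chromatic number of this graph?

V1, V3, V4, V5 are mutually adjacent (a clique of size 4), so at least 4 colors are needed.
4 colors suffice: color 1 → {V4}; color 2 → {V2, V5}; color 3 → {V3}; color 4 → {V1}. No two adjacent vertices share a color.

4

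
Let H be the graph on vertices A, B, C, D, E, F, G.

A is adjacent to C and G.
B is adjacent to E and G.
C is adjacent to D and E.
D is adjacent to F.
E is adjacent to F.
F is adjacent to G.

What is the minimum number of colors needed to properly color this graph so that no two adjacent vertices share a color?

3

The cycle A-C-E-F-G-A has odd length 5, so it cannot be 2-colored; at least 3 colors are needed.
3 colors suffice: color 1 → {D, E, G}; color 2 → {B, C, F}; color 3 → {A}. Each edge has distinct colors on its endpoints.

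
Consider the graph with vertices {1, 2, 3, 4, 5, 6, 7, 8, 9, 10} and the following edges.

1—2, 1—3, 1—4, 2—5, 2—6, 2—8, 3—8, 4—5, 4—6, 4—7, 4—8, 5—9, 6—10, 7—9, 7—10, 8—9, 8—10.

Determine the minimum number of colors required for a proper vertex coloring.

2

7 and 10 are adjacent, so at least 2 colors are needed.
2 colors suffice: color red → {2, 3, 4, 9, 10}; color blue → {1, 5, 6, 7, 8}. Each edge has distinct colors on its endpoints.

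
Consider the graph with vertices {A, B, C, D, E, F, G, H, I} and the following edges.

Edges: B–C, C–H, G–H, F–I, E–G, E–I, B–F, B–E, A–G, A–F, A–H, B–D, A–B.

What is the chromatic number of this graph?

A, B, F are mutually adjacent, so at least 3 colors are needed.
A valid assignment using 3 colors: A=blue, B=red, C=blue, D=blue, E=blue, F=green, G=red, H=green, I=red. No two adjacent vertices share a color.

3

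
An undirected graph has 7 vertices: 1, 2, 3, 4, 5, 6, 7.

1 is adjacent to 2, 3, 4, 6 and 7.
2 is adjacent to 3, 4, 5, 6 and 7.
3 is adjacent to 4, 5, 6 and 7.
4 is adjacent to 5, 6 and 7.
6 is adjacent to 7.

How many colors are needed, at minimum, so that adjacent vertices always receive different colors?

6

1, 2, 3, 4, 6, 7 form a clique, so at least 6 colors are needed.
A valid assignment using 6 colors: 1=orange, 2=blue, 3=green, 4=red, 5=yellow, 6=purple, 7=yellow. No two adjacent vertices share a color.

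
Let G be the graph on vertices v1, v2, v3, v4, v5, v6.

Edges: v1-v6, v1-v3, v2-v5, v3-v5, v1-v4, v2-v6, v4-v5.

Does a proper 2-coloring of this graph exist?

No

The cycle v5-v2-v6-v1-v4-v5 has odd length 5, so it cannot be 2-colored; at least 3 colors are needed.
So 2 colors are not enough.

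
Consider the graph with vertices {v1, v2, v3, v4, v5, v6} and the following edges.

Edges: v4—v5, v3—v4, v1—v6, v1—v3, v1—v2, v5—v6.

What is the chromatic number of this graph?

The cycle v1-v6-v5-v4-v3-v1 has odd length 5, so it cannot be 2-colored; at least 3 colors are needed.
One proper 3-coloring: v1=red, v2=blue, v3=blue, v4=green, v5=red, v6=blue. Each edge has distinct colors on its endpoints.

3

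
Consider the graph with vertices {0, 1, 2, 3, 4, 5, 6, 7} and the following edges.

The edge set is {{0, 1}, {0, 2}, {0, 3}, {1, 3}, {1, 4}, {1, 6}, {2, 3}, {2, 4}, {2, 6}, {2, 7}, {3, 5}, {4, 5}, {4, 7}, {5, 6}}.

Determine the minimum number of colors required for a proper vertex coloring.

2, 4, 7 are pairwise adjacent, so at least 3 colors are needed.
3 colors suffice: color a → {1, 2, 5}; color b → {3, 4, 6}; color c → {0, 7}. No two adjacent vertices share a color.

3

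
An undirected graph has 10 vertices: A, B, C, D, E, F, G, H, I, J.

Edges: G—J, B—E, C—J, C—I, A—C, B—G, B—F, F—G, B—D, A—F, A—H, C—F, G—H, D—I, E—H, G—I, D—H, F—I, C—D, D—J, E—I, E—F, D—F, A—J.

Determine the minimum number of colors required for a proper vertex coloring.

C, D, F, I are pairwise adjacent (a clique of size 4), so at least 4 colors are needed.
4 colors suffice: color 1 → {F, H, J}; color 2 → {A, D, E, G}; color 3 → {B, I}; color 4 → {C}. No two adjacent vertices share a color.

4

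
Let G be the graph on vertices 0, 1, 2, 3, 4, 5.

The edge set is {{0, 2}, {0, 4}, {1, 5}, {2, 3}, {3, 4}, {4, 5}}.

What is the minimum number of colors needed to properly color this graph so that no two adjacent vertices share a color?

2

3 and 4 are adjacent, so at least 2 colors are needed.
2 colors suffice: color red → {1, 2, 4}; color blue → {0, 3, 5}. Every edge joins two different colors.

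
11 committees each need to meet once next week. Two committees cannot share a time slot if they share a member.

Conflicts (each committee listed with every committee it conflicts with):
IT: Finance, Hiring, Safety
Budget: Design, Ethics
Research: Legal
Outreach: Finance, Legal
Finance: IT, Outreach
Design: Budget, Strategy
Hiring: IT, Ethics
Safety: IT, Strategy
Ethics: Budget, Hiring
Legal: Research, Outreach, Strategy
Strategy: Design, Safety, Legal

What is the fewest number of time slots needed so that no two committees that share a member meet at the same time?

3

The cycle Hiring-IT-Safety-Strategy-Design-Budget-Ethics-Hiring has odd length 7, so it cannot be 2-colored; at least 3 time slots are needed.
3 time slots suffice: IT=1, Budget=1, Research=1, Outreach=1, Finance=2, Design=2, Hiring=3, Safety=2, Ethics=2, Legal=2, Strategy=1. No two conflicting committees share a time slot.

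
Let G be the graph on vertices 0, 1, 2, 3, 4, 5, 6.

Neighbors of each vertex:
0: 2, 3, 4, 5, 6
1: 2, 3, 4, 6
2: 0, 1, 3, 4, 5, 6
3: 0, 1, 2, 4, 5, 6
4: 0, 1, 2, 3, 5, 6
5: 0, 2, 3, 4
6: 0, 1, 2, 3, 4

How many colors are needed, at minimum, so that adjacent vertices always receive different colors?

0, 2, 3, 4, 6 are mutually adjacent (a clique of size 5), so at least 5 colors are needed.
5 colors suffice: 0=purple, 1=purple, 2=blue, 3=green, 4=red, 5=yellow, 6=yellow. Every edge joins two different colors.

5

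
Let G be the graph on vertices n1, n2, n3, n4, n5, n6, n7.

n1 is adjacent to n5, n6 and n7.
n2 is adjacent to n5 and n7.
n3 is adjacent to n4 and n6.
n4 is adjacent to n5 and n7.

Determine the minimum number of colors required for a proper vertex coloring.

3

The cycle n3-n4-n5-n1-n6-n3 has odd length 5, so it cannot be 2-colored; at least 3 colors are needed.
A valid assignment using 3 colors: n1=R, n2=R, n3=B, n4=R, n5=B, n6=G, n7=B. Every edge joins two different colors.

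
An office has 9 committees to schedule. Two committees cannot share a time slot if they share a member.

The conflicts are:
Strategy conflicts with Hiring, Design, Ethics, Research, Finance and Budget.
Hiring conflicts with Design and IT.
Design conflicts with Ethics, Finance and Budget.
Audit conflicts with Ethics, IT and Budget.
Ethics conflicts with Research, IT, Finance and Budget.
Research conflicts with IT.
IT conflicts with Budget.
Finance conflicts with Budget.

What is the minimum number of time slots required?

Strategy, Design, Ethics, Finance, Budget pairwise conflict, so at least 5 time slots are needed.
5 time slots suffice: Strategy=2, Hiring=1, Design=4, Audit=4, Ethics=1, Research=3, IT=2, Finance=5, Budget=3. No two conflicting committees share a time slot.

5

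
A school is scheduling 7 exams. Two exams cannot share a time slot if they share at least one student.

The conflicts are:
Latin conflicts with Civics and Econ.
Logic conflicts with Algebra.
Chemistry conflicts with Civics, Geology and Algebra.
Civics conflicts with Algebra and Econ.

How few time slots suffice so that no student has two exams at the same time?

3

Latin, Civics, Econ are mutually in conflict, so at least 3 time slots are needed.
3 time slots suffice: time slot 1 → {Logic, Civics, Geology}; time slot 2 → {Latin, Chemistry}; time slot 3 → {Algebra, Econ}. No two conflicting exams share a time slot.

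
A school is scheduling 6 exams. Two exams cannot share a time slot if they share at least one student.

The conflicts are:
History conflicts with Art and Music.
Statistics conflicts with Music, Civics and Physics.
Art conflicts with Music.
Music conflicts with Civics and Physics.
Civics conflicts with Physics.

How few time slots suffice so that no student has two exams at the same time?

4

Statistics, Music, Civics, Physics pairwise conflict, so at least 4 time slots are needed.
4 time slots suffice: time slot 1 → {Music}; time slot 2 → {History, Statistics}; time slot 3 → {Art, Physics}; time slot 4 → {Civics}. Every pair that conflicts lands in different time slots.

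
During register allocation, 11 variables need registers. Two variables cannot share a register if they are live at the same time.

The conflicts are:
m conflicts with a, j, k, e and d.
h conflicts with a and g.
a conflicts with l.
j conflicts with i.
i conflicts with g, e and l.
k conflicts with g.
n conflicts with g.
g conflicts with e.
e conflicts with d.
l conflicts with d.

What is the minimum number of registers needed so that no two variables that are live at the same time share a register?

i, g, e are mutually in conflict, so at least 3 registers are needed.
A valid assignment using 3 registers: m=1, h=3, a=2, j=3, i=2, k=2, n=2, g=1, e=3, l=1, d=2. Every pair that conflicts lands in different registers.

3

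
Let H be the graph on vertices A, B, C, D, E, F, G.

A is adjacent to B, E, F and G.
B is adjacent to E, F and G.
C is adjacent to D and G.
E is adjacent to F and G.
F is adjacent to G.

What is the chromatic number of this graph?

A, B, E, F, G form a clique, so at least 5 colors are needed.
One proper 5-coloring: A=5, B=3, C=2, D=1, E=4, F=2, G=1. Each edge has distinct colors on its endpoints.

5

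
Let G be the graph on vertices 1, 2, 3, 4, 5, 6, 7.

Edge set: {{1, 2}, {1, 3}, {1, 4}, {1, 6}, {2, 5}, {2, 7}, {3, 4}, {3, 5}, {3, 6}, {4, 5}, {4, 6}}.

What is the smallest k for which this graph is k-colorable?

1, 3, 4, 6 form a clique, so at least 4 colors are needed.
A valid assignment using 4 colors: 1=b, 2=a, 3=c, 4=a, 5=b, 6=d, 7=b. Each edge has distinct colors on its endpoints.

4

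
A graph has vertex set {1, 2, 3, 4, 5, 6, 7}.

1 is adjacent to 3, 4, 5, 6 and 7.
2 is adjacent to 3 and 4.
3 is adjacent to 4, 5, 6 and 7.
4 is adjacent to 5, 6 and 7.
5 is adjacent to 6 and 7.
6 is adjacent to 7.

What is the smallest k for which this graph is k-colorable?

1, 3, 4, 5, 6, 7 are pairwise adjacent (a clique of size 6), so at least 6 colors are needed.
6 colors suffice: color red → {3}; color blue → {4}; color green → {1, 2}; color yellow → {6}; color purple → {7}; color orange → {5}. Every edge joins two different colors.

6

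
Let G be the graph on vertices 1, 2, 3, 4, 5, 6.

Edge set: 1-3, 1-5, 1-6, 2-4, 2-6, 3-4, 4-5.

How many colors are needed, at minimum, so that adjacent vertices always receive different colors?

The cycle 1-5-4-2-6-1 has odd length 5, so it cannot be 2-colored; at least 3 colors are needed.
3 colors suffice: 1=red, 2=green, 3=blue, 4=red, 5=blue, 6=blue. Each edge has distinct colors on its endpoints.

3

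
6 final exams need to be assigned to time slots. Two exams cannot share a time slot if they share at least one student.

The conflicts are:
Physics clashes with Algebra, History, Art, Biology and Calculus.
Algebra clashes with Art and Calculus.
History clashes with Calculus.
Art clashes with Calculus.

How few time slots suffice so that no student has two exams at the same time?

Physics, Algebra, Art, Calculus are mutually in conflict, so at least 4 time slots are needed.
A valid assignment using 4 time slots: Physics=1, Algebra=4, History=3, Art=3, Biology=2, Calculus=2. Every pair that conflicts lands in different time slots.

4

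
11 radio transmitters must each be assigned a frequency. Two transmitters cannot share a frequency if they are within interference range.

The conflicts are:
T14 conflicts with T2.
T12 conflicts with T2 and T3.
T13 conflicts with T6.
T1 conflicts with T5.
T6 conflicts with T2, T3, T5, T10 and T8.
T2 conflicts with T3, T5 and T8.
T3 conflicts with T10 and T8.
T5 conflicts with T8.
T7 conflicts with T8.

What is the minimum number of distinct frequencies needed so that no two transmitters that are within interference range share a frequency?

4

T6, T2, T3, T8 pairwise conflict, so at least 4 frequencies are needed.
4 frequencies suffice: T14=1, T12=1, T13=2, T1=1, T6=1, T2=2, T3=3, T5=3, T10=2, T7=1, T8=4. Every pair that conflicts lands in different frequencies.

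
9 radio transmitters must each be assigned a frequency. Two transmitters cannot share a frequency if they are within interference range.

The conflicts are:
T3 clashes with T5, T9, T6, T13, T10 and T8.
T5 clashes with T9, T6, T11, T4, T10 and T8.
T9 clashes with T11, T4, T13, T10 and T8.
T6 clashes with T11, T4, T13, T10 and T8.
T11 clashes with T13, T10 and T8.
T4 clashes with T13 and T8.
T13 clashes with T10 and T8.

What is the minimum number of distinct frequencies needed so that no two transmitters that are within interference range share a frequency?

4

T3, T6, T13, T10 pairwise conflict, so at least 4 frequencies are needed.
A valid assignment using 4 frequencies: T3=4, T5=1, T9=2, T6=2, T11=4, T4=4, T13=1, T10=3, T8=3. No two conflicting transmitters share a frequency.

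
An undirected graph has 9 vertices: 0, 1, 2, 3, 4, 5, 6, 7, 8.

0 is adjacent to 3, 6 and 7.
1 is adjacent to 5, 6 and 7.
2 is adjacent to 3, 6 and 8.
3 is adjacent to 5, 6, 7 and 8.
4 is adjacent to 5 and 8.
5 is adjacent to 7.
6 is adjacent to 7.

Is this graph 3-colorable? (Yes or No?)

0, 3, 6, 7 are pairwise adjacent (a clique of size 4), so at least 4 colors are needed.
So 3 colors are not enough.

No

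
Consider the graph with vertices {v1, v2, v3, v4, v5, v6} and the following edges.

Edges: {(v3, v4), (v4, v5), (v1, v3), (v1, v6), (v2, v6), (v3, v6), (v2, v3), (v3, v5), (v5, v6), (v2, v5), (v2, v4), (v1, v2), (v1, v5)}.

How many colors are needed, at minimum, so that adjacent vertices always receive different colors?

v1, v2, v3, v5, v6 form a clique, so at least 5 colors are needed.
5 colors suffice: color 1 → {v2}; color 2 → {v3}; color 3 → {v5}; color 4 → {v4, v6}; color 5 → {v1}. Each edge has distinct colors on its endpoints.

5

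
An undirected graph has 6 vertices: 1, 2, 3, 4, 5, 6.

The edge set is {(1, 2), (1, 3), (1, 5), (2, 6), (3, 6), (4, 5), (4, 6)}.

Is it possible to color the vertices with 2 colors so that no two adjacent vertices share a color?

The cycle 1-3-6-4-5-1 has odd length 5, so it cannot be 2-colored; at least 3 colors are needed.
So 2 colors are not enough.

No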